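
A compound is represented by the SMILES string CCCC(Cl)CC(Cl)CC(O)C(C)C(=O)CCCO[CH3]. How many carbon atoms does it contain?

Count every carbon token in the SMILES (each C, including those in ring-closure positions and inside branches).
Carbon count: 15.

15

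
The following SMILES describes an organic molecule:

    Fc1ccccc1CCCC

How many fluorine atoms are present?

Scan the SMILES for F atoms (remember two-letter symbols like Cl and Br are single atoms).
Fluorine count: 1.

1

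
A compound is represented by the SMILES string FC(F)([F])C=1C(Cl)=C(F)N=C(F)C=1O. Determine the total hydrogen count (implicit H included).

1

Walk through each heavy atom and fill implicit hydrogens from standard valence (C 4, N 3, O 2, S 2, halogen 1):
  atom 1: F (halogen, monovalent) → 0 H
  atom 2: C, bond orders sum to 4 (valence 4) → 0 H
  atom 3: F (halogen, monovalent) → 0 H
  atom 4: F with explicit H count 0
  atom 5: C, bond orders sum to 4 (valence 4) → 0 H
  atom 6: C, bond orders sum to 4 (valence 4) → 0 H
  atom 7: Cl (halogen, monovalent) → 0 H
  atom 8: C, bond orders sum to 4 (valence 4) → 0 H
  atom 9: F (halogen, monovalent) → 0 H
  atom 10: N, bond orders sum to 3 (valence 3) → 0 H
  atom 11: C, bond orders sum to 4 (valence 4) → 0 H
  atom 12: F (halogen, monovalent) → 0 H
  atom 13: C, bond orders sum to 4 (valence 4) → 0 H
  atom 14: O, bond orders sum to 1 (valence 2) → 1 H
Total hydrogens: 1.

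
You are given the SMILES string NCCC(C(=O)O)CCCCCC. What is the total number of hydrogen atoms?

21

Walk through each heavy atom and fill implicit hydrogens from standard valence (C 4, N 3, O 2, S 2, halogen 1):
  atom 1: N, bond orders sum to 1 (valence 3) → 2 H
  atom 2: C, bond orders sum to 2 (valence 4) → 2 H
  atom 3: C, bond orders sum to 2 (valence 4) → 2 H
  atom 4: C, bond orders sum to 3 (valence 4) → 1 H
  atom 5: C, bond orders sum to 4 (valence 4) → 0 H
  atom 6: O, bond orders sum to 2 (valence 2) → 0 H
  atom 7: O, bond orders sum to 1 (valence 2) → 1 H
  atom 8: C, bond orders sum to 2 (valence 4) → 2 H
  atom 9: C, bond orders sum to 2 (valence 4) → 2 H
  atom 10: C, bond orders sum to 2 (valence 4) → 2 H
  atom 11: C, bond orders sum to 2 (valence 4) → 2 H
  atom 12: C, bond orders sum to 2 (valence 4) → 2 H
  atom 13: C, bond orders sum to 1 (valence 4) → 3 H
Total hydrogens: 21.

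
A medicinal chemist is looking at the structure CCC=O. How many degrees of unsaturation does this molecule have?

Molecular formula: C3H6O.
DoU = (2C + 2 + N − H − X) / 2, where X is the halogen count and O/S are ignored.
    = (2·3 + 2 + 0 − 6 − 0) / 2 = 2 / 2 = 1.

1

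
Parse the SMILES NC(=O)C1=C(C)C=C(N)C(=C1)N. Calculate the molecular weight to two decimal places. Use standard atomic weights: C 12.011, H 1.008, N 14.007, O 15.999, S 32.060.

165.20 g/mol

First, the molecular formula is C8H11N3O (counting implicit H from valence).
  C: 8 × 12.011 = 96.088
  H: 11 × 1.008 = 11.088
  N: 3 × 14.007 = 42.021
  O: 1 × 15.999 = 15.999
Sum: 8×12.011 + 11×1.008 + 3×14.007 + 1×15.999 = 165.196 → 165.20 g/mol.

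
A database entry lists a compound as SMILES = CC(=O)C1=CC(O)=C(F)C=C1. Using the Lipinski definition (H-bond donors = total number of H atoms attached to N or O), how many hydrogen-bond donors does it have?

Donors: find every N or O and count the H atoms it carries.
  atom 3 (O): bond orders sum to 2 → 0 H
  atom 7 (O): bond orders sum to 1 → 1 H
Lipinski HBD = 1.

1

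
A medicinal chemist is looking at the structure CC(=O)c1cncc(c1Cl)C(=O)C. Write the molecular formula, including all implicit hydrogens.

Walk through each heavy atom and fill implicit hydrogens from standard valence (C 4, N 3, O 2, S 2, halogen 1); for lowercase aromatic atoms, an aromatic c carries 1 H when it has two neighbours and 0 H with three, and aromatic n carries 0 H:
  atom 1: C, bond orders sum to 1 (valence 4) → 3 H
  atom 2: C, bond orders sum to 4 (valence 4) → 0 H
  atom 3: O, bond orders sum to 2 (valence 2) → 0 H
  atom 4: aromatic c, 3 neighbours → 0 H
  atom 5: aromatic c, 2 neighbours → 1 H
  atom 6: aromatic n, 2 neighbours → 0 H
  atom 7: aromatic c, 2 neighbours → 1 H
  atom 8: aromatic c, 3 neighbours → 0 H
  atom 9: aromatic c, 3 neighbours → 0 H
  atom 10: Cl (halogen, monovalent) → 0 H
  atom 11: C, bond orders sum to 4 (valence 4) → 0 H
  atom 12: O, bond orders sum to 2 (valence 2) → 0 H
  atom 13: C, bond orders sum to 1 (valence 4) → 3 H
Totals → C:9, H:8, Cl:1, N:1, O:2.
In Hill order: C9H8ClNO2.

C9H8ClNO2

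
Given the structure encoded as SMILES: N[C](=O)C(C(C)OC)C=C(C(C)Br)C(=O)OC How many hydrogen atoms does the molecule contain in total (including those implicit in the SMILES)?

18

Walk through each heavy atom and fill implicit hydrogens from standard valence (C 4, N 3, O 2, S 2, halogen 1):
  atom 1: N, bond orders sum to 1 (valence 3) → 2 H
  atom 2: C with explicit H count 0
  atom 3: O, bond orders sum to 2 (valence 2) → 0 H
  atom 4: C, bond orders sum to 3 (valence 4) → 1 H
  atom 5: C, bond orders sum to 3 (valence 4) → 1 H
  atom 6: C, bond orders sum to 1 (valence 4) → 3 H
  atom 7: O, bond orders sum to 2 (valence 2) → 0 H
  atom 8: C, bond orders sum to 1 (valence 4) → 3 H
  atom 9: C, bond orders sum to 3 (valence 4) → 1 H
  atom 10: C, bond orders sum to 4 (valence 4) → 0 H
  atom 11: C, bond orders sum to 3 (valence 4) → 1 H
  atom 12: C, bond orders sum to 1 (valence 4) → 3 H
  atom 13: Br (halogen, monovalent) → 0 H
  atom 14: C, bond orders sum to 4 (valence 4) → 0 H
  atom 15: O, bond orders sum to 2 (valence 2) → 0 H
  atom 16: O, bond orders sum to 2 (valence 2) → 0 H
  atom 17: C, bond orders sum to 1 (valence 4) → 3 H
Total hydrogens: 18.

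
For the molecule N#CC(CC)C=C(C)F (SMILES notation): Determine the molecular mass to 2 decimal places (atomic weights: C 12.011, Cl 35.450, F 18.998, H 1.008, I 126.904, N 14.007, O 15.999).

First, the molecular formula is C7H10FN (counting implicit H from valence).
  C: 7 × 12.011 = 84.077
  F: 1 × 18.998 = 18.998
  H: 10 × 1.008 = 10.080
  N: 1 × 14.007 = 14.007
Sum: 7×12.011 + 1×18.998 + 10×1.008 + 1×14.007 = 127.162 → 127.16 g/mol.

127.16 g/mol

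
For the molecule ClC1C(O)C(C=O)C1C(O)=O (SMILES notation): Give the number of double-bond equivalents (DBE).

3

Molecular formula: C6H7ClO4.
DoU = (2C + 2 + N − H − X) / 2, where X is the halogen count and O/S are ignored.
    = (2·6 + 2 + 0 − 7 − 1) / 2 = 6 / 2 = 3.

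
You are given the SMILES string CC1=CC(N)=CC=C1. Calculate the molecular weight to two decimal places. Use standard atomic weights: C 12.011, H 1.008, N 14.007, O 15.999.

First, the molecular formula is C7H9N (counting implicit H from valence).
  C: 7 × 12.011 = 84.077
  H: 9 × 1.008 = 9.072
  N: 1 × 14.007 = 14.007
Sum: 7×12.011 + 9×1.008 + 1×14.007 = 107.156 → 107.16 g/mol.

107.16 g/mol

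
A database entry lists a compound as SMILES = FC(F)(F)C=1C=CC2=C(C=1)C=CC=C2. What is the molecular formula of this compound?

Walk through each heavy atom and fill implicit hydrogens from standard valence (C 4, N 3, O 2, S 2, halogen 1):
  atom 1: F (halogen, monovalent) → 0 H
  atom 2: C, bond orders sum to 4 (valence 4) → 0 H
  atom 3: F (halogen, monovalent) → 0 H
  atom 4: F (halogen, monovalent) → 0 H
  atom 5: C, bond orders sum to 4 (valence 4) → 0 H
  atom 6: C, bond orders sum to 3 (valence 4) → 1 H
  atom 7: C, bond orders sum to 3 (valence 4) → 1 H
  atom 8: C, bond orders sum to 4 (valence 4) → 0 H
  atom 9: C, bond orders sum to 4 (valence 4) → 0 H
  atom 10: C, bond orders sum to 3 (valence 4) → 1 H
  atom 11: C, bond orders sum to 3 (valence 4) → 1 H
  atom 12: C, bond orders sum to 3 (valence 4) → 1 H
  atom 13: C, bond orders sum to 3 (valence 4) → 1 H
  atom 14: C, bond orders sum to 3 (valence 4) → 1 H
Totals → C:11, H:7, F:3.

C11H7F3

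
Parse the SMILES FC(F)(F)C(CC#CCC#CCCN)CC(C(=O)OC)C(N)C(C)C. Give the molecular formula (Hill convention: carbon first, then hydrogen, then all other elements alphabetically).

C18H27F3N2O2

Walk through each heavy atom and fill implicit hydrogens from standard valence (C 4, N 3, O 2, S 2, halogen 1):
  atom 1: F (halogen, monovalent) → 0 H
  atom 2: C, bond orders sum to 4 (valence 4) → 0 H
  atom 3: F (halogen, monovalent) → 0 H
  atom 4: F (halogen, monovalent) → 0 H
  atom 5: C, bond orders sum to 3 (valence 4) → 1 H
  atom 6: C, bond orders sum to 2 (valence 4) → 2 H
  atom 7: C, bond orders sum to 4 (valence 4) → 0 H
  atom 8: C, bond orders sum to 4 (valence 4) → 0 H
  atom 9: C, bond orders sum to 2 (valence 4) → 2 H
  atom 10: C, bond orders sum to 4 (valence 4) → 0 H
  atom 11: C, bond orders sum to 4 (valence 4) → 0 H
  atom 12: C, bond orders sum to 2 (valence 4) → 2 H
  atom 13: C, bond orders sum to 2 (valence 4) → 2 H
  atom 14: N, bond orders sum to 1 (valence 3) → 2 H
  atom 15: C, bond orders sum to 2 (valence 4) → 2 H
  atom 16: C, bond orders sum to 3 (valence 4) → 1 H
  atom 17: C, bond orders sum to 4 (valence 4) → 0 H
  atom 18: O, bond orders sum to 2 (valence 2) → 0 H
  atom 19: O, bond orders sum to 2 (valence 2) → 0 H
  atom 20: C, bond orders sum to 1 (valence 4) → 3 H
  atom 21: C, bond orders sum to 3 (valence 4) → 1 H
  atom 22: N, bond orders sum to 1 (valence 3) → 2 H
  atom 23: C, bond orders sum to 3 (valence 4) → 1 H
  atom 24: C, bond orders sum to 1 (valence 4) → 3 H
  atom 25: C, bond orders sum to 1 (valence 4) → 3 H
Totals → C:18, H:27, F:3, N:2, O:2.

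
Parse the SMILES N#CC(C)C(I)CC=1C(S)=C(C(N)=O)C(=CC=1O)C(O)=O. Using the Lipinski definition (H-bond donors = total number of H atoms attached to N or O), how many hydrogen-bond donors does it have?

4

Donors: find every N or O and count the H atoms it carries.
  atom 1 (N): bond orders sum to 3 → 0 H
  atom 13 (N): bond orders sum to 1 → 2 H
  atom 14 (O): bond orders sum to 2 → 0 H
  atom 18 (O): bond orders sum to 1 → 1 H
  atom 20 (O): bond orders sum to 1 → 1 H
  atom 21 (O): bond orders sum to 2 → 0 H
Lipinski HBD = 4.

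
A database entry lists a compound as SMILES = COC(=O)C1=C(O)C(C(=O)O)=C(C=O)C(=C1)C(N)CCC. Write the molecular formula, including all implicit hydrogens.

Walk through each heavy atom and fill implicit hydrogens from standard valence (C 4, N 3, O 2, S 2, halogen 1):
  atom 1: C, bond orders sum to 1 (valence 4) → 3 H
  atom 2: O, bond orders sum to 2 (valence 2) → 0 H
  atom 3: C, bond orders sum to 4 (valence 4) → 0 H
  atom 4: O, bond orders sum to 2 (valence 2) → 0 H
  atom 5: C, bond orders sum to 4 (valence 4) → 0 H
  atom 6: C, bond orders sum to 4 (valence 4) → 0 H
  atom 7: O, bond orders sum to 1 (valence 2) → 1 H
  atom 8: C, bond orders sum to 4 (valence 4) → 0 H
  atom 9: C, bond orders sum to 4 (valence 4) → 0 H
  atom 10: O, bond orders sum to 2 (valence 2) → 0 H
  atom 11: O, bond orders sum to 1 (valence 2) → 1 H
  atom 12: C, bond orders sum to 4 (valence 4) → 0 H
  atom 13: C, bond orders sum to 3 (valence 4) → 1 H
  atom 14: O, bond orders sum to 2 (valence 2) → 0 H
  atom 15: C, bond orders sum to 4 (valence 4) → 0 H
  atom 16: C, bond orders sum to 3 (valence 4) → 1 H
  atom 17: C, bond orders sum to 3 (valence 4) → 1 H
  atom 18: N, bond orders sum to 1 (valence 3) → 2 H
  atom 19: C, bond orders sum to 2 (valence 4) → 2 H
  atom 20: C, bond orders sum to 2 (valence 4) → 2 H
  atom 21: C, bond orders sum to 1 (valence 4) → 3 H
Totals → C:14, H:17, N:1, O:6.

C14H17NO6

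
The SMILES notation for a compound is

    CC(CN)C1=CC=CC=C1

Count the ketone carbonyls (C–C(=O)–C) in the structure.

Scan the SMILES for the ketone motif — none present.
Groups that are present: 1 primary amine.

0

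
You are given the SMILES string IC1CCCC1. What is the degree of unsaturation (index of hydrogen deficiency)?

1

Degree of unsaturation = (number of rings) + (number of π bonds).
Ring closures in the SMILES: 1.
π bonds: none → 0 DoU from unsaturation.
Total DoU = 1 + 0 = 1.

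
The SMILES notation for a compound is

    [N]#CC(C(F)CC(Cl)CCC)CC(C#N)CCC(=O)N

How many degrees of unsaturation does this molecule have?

5

Degree of unsaturation = (number of rings) + (number of π bonds).
Ring closures in the SMILES: 0.
π bonds: 1 double bond (each 1 DoU), 2 triple bonds (each 2 DoU) → 5 DoU from unsaturation.
Total DoU = 0 + 5 = 5.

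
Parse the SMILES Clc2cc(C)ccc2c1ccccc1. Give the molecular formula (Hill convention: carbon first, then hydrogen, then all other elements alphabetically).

Walk through each heavy atom and fill implicit hydrogens from standard valence (C 4, N 3, O 2, S 2, halogen 1); for lowercase aromatic atoms, an aromatic c carries 1 H when it has two neighbours and 0 H with three, and aromatic n carries 0 H:
  atom 1: Cl (halogen, monovalent) → 0 H
  atom 2: aromatic c, 3 neighbours → 0 H
  atom 3: aromatic c, 2 neighbours → 1 H
  atom 4: aromatic c, 3 neighbours → 0 H
  atom 5: C, bond orders sum to 1 (valence 4) → 3 H
  atom 6: aromatic c, 2 neighbours → 1 H
  atom 7: aromatic c, 2 neighbours → 1 H
  atom 8: aromatic c, 3 neighbours → 0 H
  atom 9: aromatic c, 3 neighbours → 0 H
  atom 10: aromatic c, 2 neighbours → 1 H
  atom 11: aromatic c, 2 neighbours → 1 H
  atom 12: aromatic c, 2 neighbours → 1 H
  atom 13: aromatic c, 2 neighbours → 1 H
  atom 14: aromatic c, 2 neighbours → 1 H
Totals → C:13, H:11, Cl:1.

C13H11Cl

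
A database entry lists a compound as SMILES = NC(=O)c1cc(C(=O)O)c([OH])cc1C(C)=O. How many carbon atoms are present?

Count every carbon token in the SMILES (each C, including those in ring-closure positions and inside branches).
Carbon count: 10.

10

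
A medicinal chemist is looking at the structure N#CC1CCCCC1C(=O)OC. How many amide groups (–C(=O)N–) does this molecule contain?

0

Scan the SMILES for the amide motif — none present.
Groups that are present: 1 ester, 1 nitrile.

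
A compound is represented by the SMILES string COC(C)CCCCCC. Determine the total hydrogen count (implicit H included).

Walk through each heavy atom and fill implicit hydrogens from standard valence (C 4, N 3, O 2, S 2, halogen 1):
  atom 1: C, bond orders sum to 1 (valence 4) → 3 H
  atom 2: O, bond orders sum to 2 (valence 2) → 0 H
  atom 3: C, bond orders sum to 3 (valence 4) → 1 H
  atom 4: C, bond orders sum to 1 (valence 4) → 3 H
  atom 5: C, bond orders sum to 2 (valence 4) → 2 H
  atom 6: C, bond orders sum to 2 (valence 4) → 2 H
  atom 7: C, bond orders sum to 2 (valence 4) → 2 H
  atom 8: C, bond orders sum to 2 (valence 4) → 2 H
  atom 9: C, bond orders sum to 2 (valence 4) → 2 H
  atom 10: C, bond orders sum to 1 (valence 4) → 3 H
Total hydrogens: 20.

20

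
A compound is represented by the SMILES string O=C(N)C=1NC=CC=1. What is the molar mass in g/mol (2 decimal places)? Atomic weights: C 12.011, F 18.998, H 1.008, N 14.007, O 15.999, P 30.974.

First, the molecular formula is C5H6N2O (counting implicit H from valence).
  C: 5 × 12.011 = 60.055
  H: 6 × 1.008 = 6.048
  N: 2 × 14.007 = 28.014
  O: 1 × 15.999 = 15.999
Sum: 5×12.011 + 6×1.008 + 2×14.007 + 1×15.999 = 110.116 → 110.12 g/mol.

110.12 g/mol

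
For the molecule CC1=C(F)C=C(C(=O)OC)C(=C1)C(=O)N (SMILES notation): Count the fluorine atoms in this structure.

1

Scan the SMILES for F atoms (remember two-letter symbols like Cl and Br are single atoms).
Fluorine count: 1.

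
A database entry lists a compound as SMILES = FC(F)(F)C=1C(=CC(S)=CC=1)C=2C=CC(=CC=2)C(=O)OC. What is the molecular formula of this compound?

Walk through each heavy atom and fill implicit hydrogens from standard valence (C 4, N 3, O 2, S 2, halogen 1):
  atom 1: F (halogen, monovalent) → 0 H
  atom 2: C, bond orders sum to 4 (valence 4) → 0 H
  atom 3: F (halogen, monovalent) → 0 H
  atom 4: F (halogen, monovalent) → 0 H
  atom 5: C, bond orders sum to 4 (valence 4) → 0 H
  atom 6: C, bond orders sum to 4 (valence 4) → 0 H
  atom 7: C, bond orders sum to 3 (valence 4) → 1 H
  atom 8: C, bond orders sum to 4 (valence 4) → 0 H
  atom 9: S, bond orders sum to 1 (valence 2) → 1 H
  atom 10: C, bond orders sum to 3 (valence 4) → 1 H
  atom 11: C, bond orders sum to 3 (valence 4) → 1 H
  atom 12: C, bond orders sum to 4 (valence 4) → 0 H
  atom 13: C, bond orders sum to 3 (valence 4) → 1 H
  atom 14: C, bond orders sum to 3 (valence 4) → 1 H
  atom 15: C, bond orders sum to 4 (valence 4) → 0 H
  atom 16: C, bond orders sum to 3 (valence 4) → 1 H
  atom 17: C, bond orders sum to 3 (valence 4) → 1 H
  atom 18: C, bond orders sum to 4 (valence 4) → 0 H
  atom 19: O, bond orders sum to 2 (valence 2) → 0 H
  atom 20: O, bond orders sum to 2 (valence 2) → 0 H
  atom 21: C, bond orders sum to 1 (valence 4) → 3 H
Totals → C:15, H:11, F:3, O:2, S:1.

C15H11F3O2S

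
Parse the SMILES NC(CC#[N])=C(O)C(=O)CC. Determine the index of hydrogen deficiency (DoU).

4

Molecular formula: C7H10N2O2.
DoU = (2C + 2 + N − H − X) / 2, where X is the halogen count and O/S are ignored.
    = (2·7 + 2 + 2 − 10 − 0) / 2 = 8 / 2 = 4.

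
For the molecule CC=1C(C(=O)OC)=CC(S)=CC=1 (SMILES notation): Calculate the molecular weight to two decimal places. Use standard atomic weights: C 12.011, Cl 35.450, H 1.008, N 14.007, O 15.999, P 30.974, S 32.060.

182.24 g/mol

First, the molecular formula is C9H10O2S (counting implicit H from valence).
  C: 9 × 12.011 = 108.099
  H: 10 × 1.008 = 10.080
  O: 2 × 15.999 = 31.998
  S: 1 × 32.060 = 32.060
Sum: 9×12.011 + 10×1.008 + 2×15.999 + 1×32.060 = 182.237 → 182.24 g/mol.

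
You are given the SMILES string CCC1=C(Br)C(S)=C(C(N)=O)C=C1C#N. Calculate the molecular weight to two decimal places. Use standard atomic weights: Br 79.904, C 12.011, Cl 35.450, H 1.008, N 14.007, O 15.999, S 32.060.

285.16 g/mol

First, the molecular formula is C10H9BrN2OS (counting implicit H from valence).
  Br: 1 × 79.904 = 79.904
  C: 10 × 12.011 = 120.110
  H: 9 × 1.008 = 9.072
  N: 2 × 14.007 = 28.014
  O: 1 × 15.999 = 15.999
  S: 1 × 32.060 = 32.060
Sum: 1×79.904 + 10×12.011 + 9×1.008 + 2×14.007 + 1×15.999 + 1×32.060 = 285.159 → 285.16 g/mol.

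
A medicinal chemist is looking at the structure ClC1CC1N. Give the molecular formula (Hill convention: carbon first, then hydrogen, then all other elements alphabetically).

Walk through each heavy atom and fill implicit hydrogens from standard valence (C 4, N 3, O 2, S 2, halogen 1):
  atom 1: Cl (halogen, monovalent) → 0 H
  atom 2: C, bond orders sum to 3 (valence 4) → 1 H
  atom 3: C, bond orders sum to 2 (valence 4) → 2 H
  atom 4: C, bond orders sum to 3 (valence 4) → 1 H
  atom 5: N, bond orders sum to 1 (valence 3) → 2 H
Totals → C:3, H:6, Cl:1, N:1.
In Hill order: C3H6ClN.

C3H6ClN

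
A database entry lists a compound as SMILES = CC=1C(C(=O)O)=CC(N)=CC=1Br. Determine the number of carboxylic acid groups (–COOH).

1

The carboxylic acid motif appears at heavy-atom position 4 in the SMILES.
Other groups present: 1 primary amine.
Carboxylic acid count: 1.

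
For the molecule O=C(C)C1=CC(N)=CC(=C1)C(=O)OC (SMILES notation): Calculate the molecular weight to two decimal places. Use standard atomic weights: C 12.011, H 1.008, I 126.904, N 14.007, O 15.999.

193.20 g/mol

First, the molecular formula is C10H11NO3 (counting implicit H from valence).
  C: 10 × 12.011 = 120.110
  H: 11 × 1.008 = 11.088
  N: 1 × 14.007 = 14.007
  O: 3 × 15.999 = 47.997
Sum: 10×12.011 + 11×1.008 + 1×14.007 + 3×15.999 = 193.202 → 193.20 g/mol.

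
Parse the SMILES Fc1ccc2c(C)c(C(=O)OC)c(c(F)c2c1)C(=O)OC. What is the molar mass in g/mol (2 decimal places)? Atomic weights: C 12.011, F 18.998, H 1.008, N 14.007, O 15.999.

294.25 g/mol

First, the molecular formula is C15H12F2O4 (counting implicit H from valence).
  C: 15 × 12.011 = 180.165
  F: 2 × 18.998 = 37.996
  H: 12 × 1.008 = 12.096
  O: 4 × 15.999 = 63.996
Sum: 15×12.011 + 2×18.998 + 12×1.008 + 4×15.999 = 294.253 → 294.25 g/mol.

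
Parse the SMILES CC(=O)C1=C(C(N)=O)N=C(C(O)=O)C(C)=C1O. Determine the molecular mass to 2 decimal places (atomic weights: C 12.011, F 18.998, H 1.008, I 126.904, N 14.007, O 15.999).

First, the molecular formula is C10H10N2O5 (counting implicit H from valence).
  C: 10 × 12.011 = 120.110
  H: 10 × 1.008 = 10.080
  N: 2 × 14.007 = 28.014
  O: 5 × 15.999 = 79.995
Sum: 10×12.011 + 10×1.008 + 2×14.007 + 5×15.999 = 238.199 → 238.20 g/mol.

238.20 g/mol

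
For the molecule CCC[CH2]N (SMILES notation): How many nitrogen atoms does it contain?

Scan the SMILES for N atoms (remember two-letter symbols like Cl and Br are single atoms).
Nitrogen count: 1.

1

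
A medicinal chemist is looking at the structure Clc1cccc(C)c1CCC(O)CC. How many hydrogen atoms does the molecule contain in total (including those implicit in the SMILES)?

Walk through each heavy atom and fill implicit hydrogens from standard valence (C 4, N 3, O 2, S 2, halogen 1); for lowercase aromatic atoms, an aromatic c carries 1 H when it has two neighbours and 0 H with three, and aromatic n carries 0 H:
  atom 1: Cl (halogen, monovalent) → 0 H
  atom 2: aromatic c, 3 neighbours → 0 H
  atom 3: aromatic c, 2 neighbours → 1 H
  atom 4: aromatic c, 2 neighbours → 1 H
  atom 5: aromatic c, 2 neighbours → 1 H
  atom 6: aromatic c, 3 neighbours → 0 H
  atom 7: C, bond orders sum to 1 (valence 4) → 3 H
  atom 8: aromatic c, 3 neighbours → 0 H
  atom 9: C, bond orders sum to 2 (valence 4) → 2 H
  atom 10: C, bond orders sum to 2 (valence 4) → 2 H
  atom 11: C, bond orders sum to 3 (valence 4) → 1 H
  atom 12: O, bond orders sum to 1 (valence 2) → 1 H
  atom 13: C, bond orders sum to 2 (valence 4) → 2 H
  atom 14: C, bond orders sum to 1 (valence 4) → 3 H
Total hydrogens: 17.

17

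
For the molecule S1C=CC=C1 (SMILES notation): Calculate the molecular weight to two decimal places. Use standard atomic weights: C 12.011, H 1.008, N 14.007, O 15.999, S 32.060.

First, the molecular formula is C4H4S (counting implicit H from valence).
  C: 4 × 12.011 = 48.044
  H: 4 × 1.008 = 4.032
  S: 1 × 32.060 = 32.060
Sum: 4×12.011 + 4×1.008 + 1×32.060 = 84.136 → 84.14 g/mol.

84.14 g/mol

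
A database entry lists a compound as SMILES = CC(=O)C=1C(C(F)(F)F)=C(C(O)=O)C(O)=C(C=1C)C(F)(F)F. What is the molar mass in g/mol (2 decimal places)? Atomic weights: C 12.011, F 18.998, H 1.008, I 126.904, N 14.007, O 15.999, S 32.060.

First, the molecular formula is C12H8F6O4 (counting implicit H from valence).
  C: 12 × 12.011 = 144.132
  F: 6 × 18.998 = 113.988
  H: 8 × 1.008 = 8.064
  O: 4 × 15.999 = 63.996
Sum: 12×12.011 + 6×18.998 + 8×1.008 + 4×15.999 = 330.180 → 330.18 g/mol.

330.18 g/mol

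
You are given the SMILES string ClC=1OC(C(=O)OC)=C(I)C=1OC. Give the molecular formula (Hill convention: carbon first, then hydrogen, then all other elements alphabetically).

Walk through each heavy atom and fill implicit hydrogens from standard valence (C 4, N 3, O 2, S 2, halogen 1):
  atom 1: Cl (halogen, monovalent) → 0 H
  atom 2: C, bond orders sum to 4 (valence 4) → 0 H
  atom 3: O, bond orders sum to 2 (valence 2) → 0 H
  atom 4: C, bond orders sum to 4 (valence 4) → 0 H
  atom 5: C, bond orders sum to 4 (valence 4) → 0 H
  atom 6: O, bond orders sum to 2 (valence 2) → 0 H
  atom 7: O, bond orders sum to 2 (valence 2) → 0 H
  atom 8: C, bond orders sum to 1 (valence 4) → 3 H
  atom 9: C, bond orders sum to 4 (valence 4) → 0 H
  atom 10: I (halogen, monovalent) → 0 H
  atom 11: C, bond orders sum to 4 (valence 4) → 0 H
  atom 12: O, bond orders sum to 2 (valence 2) → 0 H
  atom 13: C, bond orders sum to 1 (valence 4) → 3 H
Totals → C:7, H:6, Cl:1, I:1, O:4.
In Hill order: C7H6ClIO4.

C7H6ClIO4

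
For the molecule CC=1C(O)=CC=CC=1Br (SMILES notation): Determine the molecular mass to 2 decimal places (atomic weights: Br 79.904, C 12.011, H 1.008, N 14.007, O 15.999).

187.04 g/mol

First, the molecular formula is C7H7BrO (counting implicit H from valence).
  Br: 1 × 79.904 = 79.904
  C: 7 × 12.011 = 84.077
  H: 7 × 1.008 = 7.056
  O: 1 × 15.999 = 15.999
Sum: 1×79.904 + 7×12.011 + 7×1.008 + 1×15.999 = 187.036 → 187.04 g/mol.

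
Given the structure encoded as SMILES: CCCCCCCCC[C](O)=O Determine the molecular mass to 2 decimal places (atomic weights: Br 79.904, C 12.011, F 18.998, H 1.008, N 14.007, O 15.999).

172.27 g/mol

First, the molecular formula is C10H20O2 (counting implicit H from valence).
  C: 10 × 12.011 = 120.110
  H: 20 × 1.008 = 20.160
  O: 2 × 15.999 = 31.998
Sum: 10×12.011 + 20×1.008 + 2×15.999 = 172.268 → 172.27 g/mol.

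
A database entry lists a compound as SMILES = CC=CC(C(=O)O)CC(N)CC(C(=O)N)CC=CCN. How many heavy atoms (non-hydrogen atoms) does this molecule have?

20

Every atom symbol written in the SMILES (organic subset) is one heavy atom; implicit H are not written.
Heavy atoms by element → C:14, N:3, O:3.
Total: 20.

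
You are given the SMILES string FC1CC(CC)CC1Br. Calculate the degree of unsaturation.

Molecular formula: C7H12BrF.
DoU = (2C + 2 + N − H − X) / 2, where X is the halogen count and O/S are ignored.
    = (2·7 + 2 + 0 − 12 − 2) / 2 = 2 / 2 = 1.

1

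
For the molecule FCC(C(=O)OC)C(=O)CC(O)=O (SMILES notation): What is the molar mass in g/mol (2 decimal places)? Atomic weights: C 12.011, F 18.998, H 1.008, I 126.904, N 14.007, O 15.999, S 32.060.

First, the molecular formula is C7H9FO5 (counting implicit H from valence).
  C: 7 × 12.011 = 84.077
  F: 1 × 18.998 = 18.998
  H: 9 × 1.008 = 9.072
  O: 5 × 15.999 = 79.995
Sum: 7×12.011 + 1×18.998 + 9×1.008 + 5×15.999 = 192.142 → 192.14 g/mol.

192.14 g/mol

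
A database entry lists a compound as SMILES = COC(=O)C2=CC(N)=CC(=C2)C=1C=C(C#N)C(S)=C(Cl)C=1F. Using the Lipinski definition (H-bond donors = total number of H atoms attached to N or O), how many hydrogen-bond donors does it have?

2

Donors: find every N or O and count the H atoms it carries.
  atom 2 (O): bond orders sum to 2 → 0 H
  atom 4 (O): bond orders sum to 2 → 0 H
  atom 8 (N): bond orders sum to 1 → 2 H
  atom 16 (N): bond orders sum to 3 → 0 H
Lipinski HBD = 2.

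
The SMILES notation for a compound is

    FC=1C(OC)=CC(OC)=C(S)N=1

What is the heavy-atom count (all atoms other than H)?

12

Every atom symbol written in the SMILES (organic subset) is one heavy atom; implicit H are not written.
Heavy atoms by element → C:7, F:1, N:1, O:2, S:1.
Total: 12.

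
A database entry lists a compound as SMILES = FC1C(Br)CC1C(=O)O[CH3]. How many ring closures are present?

1

In SMILES, each pair of matching ring-closure digits denotes one ring-closing bond; the number of such bonds equals the number of independent rings.
Ring-closure bonds here: 1.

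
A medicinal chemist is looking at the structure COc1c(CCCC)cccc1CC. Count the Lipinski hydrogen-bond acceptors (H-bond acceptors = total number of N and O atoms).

1

N atoms: 0; O atoms: 1.
Lipinski HBA = 0 + 1 = 1.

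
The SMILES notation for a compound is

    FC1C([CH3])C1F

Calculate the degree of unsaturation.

1

Molecular formula: C4H6F2.
DoU = (2C + 2 + N − H − X) / 2, where X is the halogen count and O/S are ignored.
    = (2·4 + 2 + 0 − 6 − 2) / 2 = 2 / 2 = 1.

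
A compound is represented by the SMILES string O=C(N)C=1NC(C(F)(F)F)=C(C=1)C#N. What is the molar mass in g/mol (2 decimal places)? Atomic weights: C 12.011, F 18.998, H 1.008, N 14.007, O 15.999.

First, the molecular formula is C7H4F3N3O (counting implicit H from valence).
  C: 7 × 12.011 = 84.077
  F: 3 × 18.998 = 56.994
  H: 4 × 1.008 = 4.032
  N: 3 × 14.007 = 42.021
  O: 1 × 15.999 = 15.999
Sum: 7×12.011 + 3×18.998 + 4×1.008 + 3×14.007 + 1×15.999 = 203.123 → 203.12 g/mol.

203.12 g/mol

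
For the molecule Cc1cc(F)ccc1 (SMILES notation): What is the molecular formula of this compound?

Walk through each heavy atom and fill implicit hydrogens from standard valence (C 4, N 3, O 2, S 2, halogen 1); for lowercase aromatic atoms, an aromatic c carries 1 H when it has two neighbours and 0 H with three, and aromatic n carries 0 H:
  atom 1: C, bond orders sum to 1 (valence 4) → 3 H
  atom 2: aromatic c, 3 neighbours → 0 H
  atom 3: aromatic c, 2 neighbours → 1 H
  atom 4: aromatic c, 3 neighbours → 0 H
  atom 5: F (halogen, monovalent) → 0 H
  atom 6: aromatic c, 2 neighbours → 1 H
  atom 7: aromatic c, 2 neighbours → 1 H
  atom 8: aromatic c, 2 neighbours → 1 H
Totals → C:7, H:7, F:1.

C7H7F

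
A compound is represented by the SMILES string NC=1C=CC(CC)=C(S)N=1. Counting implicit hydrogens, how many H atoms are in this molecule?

10

Walk through each heavy atom and fill implicit hydrogens from standard valence (C 4, N 3, O 2, S 2, halogen 1):
  atom 1: N, bond orders sum to 1 (valence 3) → 2 H
  atom 2: C, bond orders sum to 4 (valence 4) → 0 H
  atom 3: C, bond orders sum to 3 (valence 4) → 1 H
  atom 4: C, bond orders sum to 3 (valence 4) → 1 H
  atom 5: C, bond orders sum to 4 (valence 4) → 0 H
  atom 6: C, bond orders sum to 2 (valence 4) → 2 H
  atom 7: C, bond orders sum to 1 (valence 4) → 3 H
  atom 8: C, bond orders sum to 4 (valence 4) → 0 H
  atom 9: S, bond orders sum to 1 (valence 2) → 1 H
  atom 10: N, bond orders sum to 3 (valence 3) → 0 H
Total hydrogens: 10.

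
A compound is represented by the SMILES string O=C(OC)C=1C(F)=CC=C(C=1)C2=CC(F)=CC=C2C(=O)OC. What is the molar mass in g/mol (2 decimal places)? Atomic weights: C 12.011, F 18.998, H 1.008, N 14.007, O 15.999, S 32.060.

306.26 g/mol

First, the molecular formula is C16H12F2O4 (counting implicit H from valence).
  C: 16 × 12.011 = 192.176
  F: 2 × 18.998 = 37.996
  H: 12 × 1.008 = 12.096
  O: 4 × 15.999 = 63.996
Sum: 16×12.011 + 2×18.998 + 12×1.008 + 4×15.999 = 306.264 → 306.26 g/mol.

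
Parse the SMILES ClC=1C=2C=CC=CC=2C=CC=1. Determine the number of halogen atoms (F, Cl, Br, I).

1

Halogen atoms appear at heavy-atom position 1 (1×Cl).
Halogen count: 1.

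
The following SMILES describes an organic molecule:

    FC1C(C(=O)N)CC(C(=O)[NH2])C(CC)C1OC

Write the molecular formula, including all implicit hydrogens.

C11H19FN2O3

Walk through each heavy atom and fill implicit hydrogens from standard valence (C 4, N 3, O 2, S 2, halogen 1):
  atom 1: F (halogen, monovalent) → 0 H
  atom 2: C, bond orders sum to 3 (valence 4) → 1 H
  atom 3: C, bond orders sum to 3 (valence 4) → 1 H
  atom 4: C, bond orders sum to 4 (valence 4) → 0 H
  atom 5: O, bond orders sum to 2 (valence 2) → 0 H
  atom 6: N, bond orders sum to 1 (valence 3) → 2 H
  atom 7: C, bond orders sum to 2 (valence 4) → 2 H
  atom 8: C, bond orders sum to 3 (valence 4) → 1 H
  atom 9: C, bond orders sum to 4 (valence 4) → 0 H
  atom 10: O, bond orders sum to 2 (valence 2) → 0 H
  atom 11: N with explicit H count 2
  atom 12: C, bond orders sum to 3 (valence 4) → 1 H
  atom 13: C, bond orders sum to 2 (valence 4) → 2 H
  atom 14: C, bond orders sum to 1 (valence 4) → 3 H
  atom 15: C, bond orders sum to 3 (valence 4) → 1 H
  atom 16: O, bond orders sum to 2 (valence 2) → 0 H
  atom 17: C, bond orders sum to 1 (valence 4) → 3 H
Totals → C:11, H:19, F:1, N:2, O:3.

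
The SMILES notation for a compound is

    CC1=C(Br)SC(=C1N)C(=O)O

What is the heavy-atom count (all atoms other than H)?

11

Every atom symbol written in the SMILES (organic subset) is one heavy atom; implicit H are not written.
Heavy atoms by element → Br:1, C:6, N:1, O:2, S:1.
Total: 11.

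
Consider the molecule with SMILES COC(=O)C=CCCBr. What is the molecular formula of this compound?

C6H9BrO2

Walk through each heavy atom and fill implicit hydrogens from standard valence (C 4, N 3, O 2, S 2, halogen 1):
  atom 1: C, bond orders sum to 1 (valence 4) → 3 H
  atom 2: O, bond orders sum to 2 (valence 2) → 0 H
  atom 3: C, bond orders sum to 4 (valence 4) → 0 H
  atom 4: O, bond orders sum to 2 (valence 2) → 0 H
  atom 5: C, bond orders sum to 3 (valence 4) → 1 H
  atom 6: C, bond orders sum to 3 (valence 4) → 1 H
  atom 7: C, bond orders sum to 2 (valence 4) → 2 H
  atom 8: C, bond orders sum to 2 (valence 4) → 2 H
  atom 9: Br (halogen, monovalent) → 0 H
Totals → C:6, H:9, Br:1, O:2.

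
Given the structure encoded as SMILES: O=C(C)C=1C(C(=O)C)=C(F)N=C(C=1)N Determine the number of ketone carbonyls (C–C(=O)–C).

2

The ketone motif appears at heavy-atom positions 2, 6 in the SMILES.
Other groups present: 1 primary amine.
Ketone count: 2.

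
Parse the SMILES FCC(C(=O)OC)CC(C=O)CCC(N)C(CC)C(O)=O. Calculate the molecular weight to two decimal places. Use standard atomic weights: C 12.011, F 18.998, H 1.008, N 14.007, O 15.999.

305.35 g/mol

First, the molecular formula is C14H24FNO5 (counting implicit H from valence).
  C: 14 × 12.011 = 168.154
  F: 1 × 18.998 = 18.998
  H: 24 × 1.008 = 24.192
  N: 1 × 14.007 = 14.007
  O: 5 × 15.999 = 79.995
Sum: 14×12.011 + 1×18.998 + 24×1.008 + 1×14.007 + 5×15.999 = 305.346 → 305.35 g/mol.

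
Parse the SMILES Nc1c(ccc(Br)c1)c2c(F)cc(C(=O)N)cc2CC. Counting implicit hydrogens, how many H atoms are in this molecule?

14

Walk through each heavy atom and fill implicit hydrogens from standard valence (C 4, N 3, O 2, S 2, halogen 1); for lowercase aromatic atoms, an aromatic c carries 1 H when it has two neighbours and 0 H with three, and aromatic n carries 0 H:
  atom 1: N, bond orders sum to 1 (valence 3) → 2 H
  atom 2: aromatic c, 3 neighbours → 0 H
  atom 3: aromatic c, 3 neighbours → 0 H
  atom 4: aromatic c, 2 neighbours → 1 H
  atom 5: aromatic c, 2 neighbours → 1 H
  atom 6: aromatic c, 3 neighbours → 0 H
  atom 7: Br (halogen, monovalent) → 0 H
  atom 8: aromatic c, 2 neighbours → 1 H
  atom 9: aromatic c, 3 neighbours → 0 H
  atom 10: aromatic c, 3 neighbours → 0 H
  atom 11: F (halogen, monovalent) → 0 H
  atom 12: aromatic c, 2 neighbours → 1 H
  atom 13: aromatic c, 3 neighbours → 0 H
  atom 14: C, bond orders sum to 4 (valence 4) → 0 H
  atom 15: O, bond orders sum to 2 (valence 2) → 0 H
  atom 16: N, bond orders sum to 1 (valence 3) → 2 H
  atom 17: aromatic c, 2 neighbours → 1 H
  atom 18: aromatic c, 3 neighbours → 0 H
  atom 19: C, bond orders sum to 2 (valence 4) → 2 H
  atom 20: C, bond orders sum to 1 (valence 4) → 3 H
Total hydrogens: 14.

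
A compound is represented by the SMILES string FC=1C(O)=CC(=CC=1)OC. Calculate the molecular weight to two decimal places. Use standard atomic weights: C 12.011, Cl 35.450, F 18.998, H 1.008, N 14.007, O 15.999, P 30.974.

First, the molecular formula is C7H7FO2 (counting implicit H from valence).
  C: 7 × 12.011 = 84.077
  F: 1 × 18.998 = 18.998
  H: 7 × 1.008 = 7.056
  O: 2 × 15.999 = 31.998
Sum: 7×12.011 + 1×18.998 + 7×1.008 + 2×15.999 = 142.129 → 142.13 g/mol.

142.13 g/mol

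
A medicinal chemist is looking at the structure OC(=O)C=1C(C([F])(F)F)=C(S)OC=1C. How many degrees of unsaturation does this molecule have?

4

Degree of unsaturation = (number of rings) + (number of π bonds).
Ring closures in the SMILES: 1.
π bonds: 3 double bonds (each 1 DoU) → 3 DoU from unsaturation.
Total DoU = 1 + 3 = 4.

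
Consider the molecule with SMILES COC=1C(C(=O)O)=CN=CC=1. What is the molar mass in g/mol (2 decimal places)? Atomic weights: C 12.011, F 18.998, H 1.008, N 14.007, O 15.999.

First, the molecular formula is C7H7NO3 (counting implicit H from valence).
  C: 7 × 12.011 = 84.077
  H: 7 × 1.008 = 7.056
  N: 1 × 14.007 = 14.007
  O: 3 × 15.999 = 47.997
Sum: 7×12.011 + 7×1.008 + 1×14.007 + 3×15.999 = 153.137 → 153.14 g/mol.

153.14 g/mol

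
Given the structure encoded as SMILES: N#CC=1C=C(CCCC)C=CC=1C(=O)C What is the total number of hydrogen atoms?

15

Walk through each heavy atom and fill implicit hydrogens from standard valence (C 4, N 3, O 2, S 2, halogen 1):
  atom 1: N, bond orders sum to 3 (valence 3) → 0 H
  atom 2: C, bond orders sum to 4 (valence 4) → 0 H
  atom 3: C, bond orders sum to 4 (valence 4) → 0 H
  atom 4: C, bond orders sum to 3 (valence 4) → 1 H
  atom 5: C, bond orders sum to 4 (valence 4) → 0 H
  atom 6: C, bond orders sum to 2 (valence 4) → 2 H
  atom 7: C, bond orders sum to 2 (valence 4) → 2 H
  atom 8: C, bond orders sum to 2 (valence 4) → 2 H
  atom 9: C, bond orders sum to 1 (valence 4) → 3 H
  atom 10: C, bond orders sum to 3 (valence 4) → 1 H
  atom 11: C, bond orders sum to 3 (valence 4) → 1 H
  atom 12: C, bond orders sum to 4 (valence 4) → 0 H
  atom 13: C, bond orders sum to 4 (valence 4) → 0 H
  atom 14: O, bond orders sum to 2 (valence 2) → 0 H
  atom 15: C, bond orders sum to 1 (valence 4) → 3 H
Total hydrogens: 15.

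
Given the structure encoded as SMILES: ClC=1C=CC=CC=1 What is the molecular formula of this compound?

Walk through each heavy atom and fill implicit hydrogens from standard valence (C 4, N 3, O 2, S 2, halogen 1):
  atom 1: Cl (halogen, monovalent) → 0 H
  atom 2: C, bond orders sum to 4 (valence 4) → 0 H
  atom 3: C, bond orders sum to 3 (valence 4) → 1 H
  atom 4: C, bond orders sum to 3 (valence 4) → 1 H
  atom 5: C, bond orders sum to 3 (valence 4) → 1 H
  atom 6: C, bond orders sum to 3 (valence 4) → 1 H
  atom 7: C, bond orders sum to 3 (valence 4) → 1 H
Totals → C:6, H:5, Cl:1.

C6H5Cl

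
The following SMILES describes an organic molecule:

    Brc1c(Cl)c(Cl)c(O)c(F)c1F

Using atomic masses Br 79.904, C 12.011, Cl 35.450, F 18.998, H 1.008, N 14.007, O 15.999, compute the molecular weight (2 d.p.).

277.87 g/mol

First, the molecular formula is C6HBrCl2F2O (counting implicit H from valence).
  Br: 1 × 79.904 = 79.904
  C: 6 × 12.011 = 72.066
  Cl: 2 × 35.450 = 70.900
  F: 2 × 18.998 = 37.996
  H: 1 × 1.008 = 1.008
  O: 1 × 15.999 = 15.999
Sum: 1×79.904 + 6×12.011 + 2×35.450 + 2×18.998 + 1×1.008 + 1×15.999 = 277.873 → 277.87 g/mol.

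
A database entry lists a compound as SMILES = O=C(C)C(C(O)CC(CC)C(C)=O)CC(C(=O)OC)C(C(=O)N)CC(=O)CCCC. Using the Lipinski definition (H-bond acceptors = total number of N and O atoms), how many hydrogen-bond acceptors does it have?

8

N atoms: 1; O atoms: 7.
Lipinski HBA = 1 + 7 = 8.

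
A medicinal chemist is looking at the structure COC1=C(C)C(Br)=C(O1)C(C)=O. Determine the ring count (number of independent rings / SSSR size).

In SMILES, each pair of matching ring-closure digits denotes one ring-closing bond; the number of such bonds equals the number of independent rings.
Ring-closure bonds here: 1.

1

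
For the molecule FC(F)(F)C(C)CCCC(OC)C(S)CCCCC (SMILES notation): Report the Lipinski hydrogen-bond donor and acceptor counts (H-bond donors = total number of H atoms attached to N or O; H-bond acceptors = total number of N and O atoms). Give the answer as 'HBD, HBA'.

0, 1

Donors: find every N or O and count the H atoms it carries.
  atom 11 (O): bond orders sum to 2 → 0 H
Lipinski HBD = 0.
Acceptors: N atoms = 0, O atoms = 1 → HBA = 1.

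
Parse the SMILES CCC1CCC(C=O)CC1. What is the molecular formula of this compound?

Walk through each heavy atom and fill implicit hydrogens from standard valence (C 4, N 3, O 2, S 2, halogen 1):
  atom 1: C, bond orders sum to 1 (valence 4) → 3 H
  atom 2: C, bond orders sum to 2 (valence 4) → 2 H
  atom 3: C, bond orders sum to 3 (valence 4) → 1 H
  atom 4: C, bond orders sum to 2 (valence 4) → 2 H
  atom 5: C, bond orders sum to 2 (valence 4) → 2 H
  atom 6: C, bond orders sum to 3 (valence 4) → 1 H
  atom 7: C, bond orders sum to 3 (valence 4) → 1 H
  atom 8: O, bond orders sum to 2 (valence 2) → 0 H
  atom 9: C, bond orders sum to 2 (valence 4) → 2 H
  atom 10: C, bond orders sum to 2 (valence 4) → 2 H
Totals → C:9, H:16, O:1.

C9H16O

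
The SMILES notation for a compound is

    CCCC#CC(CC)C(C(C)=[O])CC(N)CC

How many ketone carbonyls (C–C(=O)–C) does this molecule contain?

The ketone motif appears at heavy-atom position 10 in the SMILES.
Other groups present: 1 alkyne, 1 primary amine.
Ketone count: 1.

1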